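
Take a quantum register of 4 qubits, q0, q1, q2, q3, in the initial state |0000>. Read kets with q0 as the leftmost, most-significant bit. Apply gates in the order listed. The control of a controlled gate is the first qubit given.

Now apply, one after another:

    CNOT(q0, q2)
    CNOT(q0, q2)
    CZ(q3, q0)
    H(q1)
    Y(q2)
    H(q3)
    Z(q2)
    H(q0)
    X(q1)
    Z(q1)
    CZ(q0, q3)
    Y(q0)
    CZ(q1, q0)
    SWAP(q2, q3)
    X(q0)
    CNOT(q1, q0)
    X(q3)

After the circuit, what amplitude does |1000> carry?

The final state's coefficient on |1000> equals -sqrt(2)/4.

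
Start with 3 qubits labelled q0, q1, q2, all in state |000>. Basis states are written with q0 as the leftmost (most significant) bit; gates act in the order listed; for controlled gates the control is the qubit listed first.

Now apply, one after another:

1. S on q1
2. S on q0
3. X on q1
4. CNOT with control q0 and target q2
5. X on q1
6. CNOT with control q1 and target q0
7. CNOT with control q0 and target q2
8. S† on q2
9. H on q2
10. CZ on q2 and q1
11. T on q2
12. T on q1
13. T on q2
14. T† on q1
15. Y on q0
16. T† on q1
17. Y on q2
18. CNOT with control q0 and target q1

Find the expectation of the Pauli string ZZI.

The expectation value of ZZI is 1.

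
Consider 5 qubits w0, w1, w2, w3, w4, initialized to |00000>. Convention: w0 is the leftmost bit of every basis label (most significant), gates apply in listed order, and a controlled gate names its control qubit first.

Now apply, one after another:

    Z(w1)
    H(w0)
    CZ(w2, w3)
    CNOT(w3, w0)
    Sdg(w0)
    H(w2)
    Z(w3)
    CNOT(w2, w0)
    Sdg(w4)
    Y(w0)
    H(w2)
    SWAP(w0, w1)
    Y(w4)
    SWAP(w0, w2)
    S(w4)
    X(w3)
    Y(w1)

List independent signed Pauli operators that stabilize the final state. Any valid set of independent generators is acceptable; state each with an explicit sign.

The final state is stabilized by the group generated by +YZIII, +ZXIII, +IIZII, -IIIZI, -IIIIZ; other independent generating sets are equally valid.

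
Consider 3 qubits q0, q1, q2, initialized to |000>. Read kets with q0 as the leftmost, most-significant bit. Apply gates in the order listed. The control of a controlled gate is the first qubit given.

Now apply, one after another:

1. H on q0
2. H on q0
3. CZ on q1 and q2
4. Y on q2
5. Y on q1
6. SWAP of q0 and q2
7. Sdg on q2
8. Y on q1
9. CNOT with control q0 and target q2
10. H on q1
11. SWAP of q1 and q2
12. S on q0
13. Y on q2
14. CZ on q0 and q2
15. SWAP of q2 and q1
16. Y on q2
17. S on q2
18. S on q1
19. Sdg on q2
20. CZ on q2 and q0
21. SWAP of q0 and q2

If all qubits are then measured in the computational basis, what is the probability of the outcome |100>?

Outcome |100> occurs with probability 0.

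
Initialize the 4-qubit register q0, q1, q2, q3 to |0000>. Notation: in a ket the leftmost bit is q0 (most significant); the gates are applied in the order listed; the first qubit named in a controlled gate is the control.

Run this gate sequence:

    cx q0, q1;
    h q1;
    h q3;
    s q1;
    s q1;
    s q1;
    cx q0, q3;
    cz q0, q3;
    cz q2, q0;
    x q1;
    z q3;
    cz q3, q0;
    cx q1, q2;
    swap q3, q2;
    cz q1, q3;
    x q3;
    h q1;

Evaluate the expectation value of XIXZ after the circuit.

The observable XIXZ averages to 0.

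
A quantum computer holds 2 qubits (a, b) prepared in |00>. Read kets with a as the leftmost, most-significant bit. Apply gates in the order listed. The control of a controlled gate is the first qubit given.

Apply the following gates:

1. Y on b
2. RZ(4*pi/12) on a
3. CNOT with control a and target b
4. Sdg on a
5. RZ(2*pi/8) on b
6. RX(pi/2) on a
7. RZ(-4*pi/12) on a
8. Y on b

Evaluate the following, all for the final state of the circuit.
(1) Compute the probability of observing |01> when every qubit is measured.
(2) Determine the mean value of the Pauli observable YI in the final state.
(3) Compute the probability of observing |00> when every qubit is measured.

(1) A full measurement returns |01> with probability 0.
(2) In the final state, YI has expectation -1/2.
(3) Outcome |00> occurs with probability 1/2.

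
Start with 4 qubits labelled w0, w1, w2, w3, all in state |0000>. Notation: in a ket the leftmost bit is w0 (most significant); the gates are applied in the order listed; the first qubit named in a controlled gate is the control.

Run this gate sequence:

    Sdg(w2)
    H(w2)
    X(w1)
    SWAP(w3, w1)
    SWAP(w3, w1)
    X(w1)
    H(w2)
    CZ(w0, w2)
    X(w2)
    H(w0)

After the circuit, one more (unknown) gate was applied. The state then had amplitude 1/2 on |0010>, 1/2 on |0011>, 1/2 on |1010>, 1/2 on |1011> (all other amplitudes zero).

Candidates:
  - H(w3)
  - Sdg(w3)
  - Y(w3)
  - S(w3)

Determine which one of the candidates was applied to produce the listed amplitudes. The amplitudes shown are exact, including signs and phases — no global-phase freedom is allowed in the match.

The applied gate was H(w3). Key observation: gates 2-7 undo each other exactly, leaving only the rest of the circuit to track.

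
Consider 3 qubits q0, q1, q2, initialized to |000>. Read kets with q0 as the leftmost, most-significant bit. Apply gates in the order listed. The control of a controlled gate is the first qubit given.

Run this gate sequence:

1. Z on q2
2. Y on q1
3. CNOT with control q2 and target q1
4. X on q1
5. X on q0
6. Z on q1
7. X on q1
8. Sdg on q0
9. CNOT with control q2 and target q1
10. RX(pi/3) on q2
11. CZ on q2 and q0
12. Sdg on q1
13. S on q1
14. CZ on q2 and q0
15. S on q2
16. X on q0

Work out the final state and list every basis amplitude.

The final amplitudes are sqrt(3)/2 on |010>, 1/2 on |011>, and 0 on every other basis state.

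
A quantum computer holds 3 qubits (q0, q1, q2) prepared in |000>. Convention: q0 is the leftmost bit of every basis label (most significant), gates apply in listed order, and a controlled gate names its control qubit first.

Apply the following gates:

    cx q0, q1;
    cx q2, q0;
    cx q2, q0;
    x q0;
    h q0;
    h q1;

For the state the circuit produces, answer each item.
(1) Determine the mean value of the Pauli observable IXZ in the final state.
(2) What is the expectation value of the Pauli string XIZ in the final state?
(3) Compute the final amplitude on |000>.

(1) The observable IXZ averages to 1.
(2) The observable XIZ averages to -1.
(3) The final state's coefficient on |000> equals 1/2.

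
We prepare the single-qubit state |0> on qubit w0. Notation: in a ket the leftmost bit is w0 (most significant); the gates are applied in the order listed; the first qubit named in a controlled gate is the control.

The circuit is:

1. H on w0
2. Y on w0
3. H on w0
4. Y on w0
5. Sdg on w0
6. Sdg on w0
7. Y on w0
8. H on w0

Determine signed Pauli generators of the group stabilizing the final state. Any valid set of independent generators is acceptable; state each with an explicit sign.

The final state is stabilized by the group generated by -X; other independent generating sets are equally valid.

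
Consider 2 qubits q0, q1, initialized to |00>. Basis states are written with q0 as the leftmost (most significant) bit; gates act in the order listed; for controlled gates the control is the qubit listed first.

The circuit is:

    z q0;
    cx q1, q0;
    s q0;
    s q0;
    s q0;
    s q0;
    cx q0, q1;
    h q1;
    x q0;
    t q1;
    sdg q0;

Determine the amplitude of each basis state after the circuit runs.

The final amplitudes are 0 on |00>, 0 on |01>, -sqrt(2)*I/2 on |10>, -sqrt(2)*exp(3*I*pi/4)/2 on |11>. Key observation: gates 3-6 undo each other exactly, leaving only the rest of the circuit to track.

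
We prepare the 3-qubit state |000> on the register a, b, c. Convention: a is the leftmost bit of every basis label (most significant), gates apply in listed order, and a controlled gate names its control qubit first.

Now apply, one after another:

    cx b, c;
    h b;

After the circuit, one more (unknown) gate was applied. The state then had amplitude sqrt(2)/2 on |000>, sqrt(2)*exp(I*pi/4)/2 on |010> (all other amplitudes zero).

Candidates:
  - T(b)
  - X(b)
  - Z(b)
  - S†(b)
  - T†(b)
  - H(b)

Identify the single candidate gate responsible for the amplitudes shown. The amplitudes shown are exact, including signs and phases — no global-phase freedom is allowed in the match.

It was T(b) that produced the state shown.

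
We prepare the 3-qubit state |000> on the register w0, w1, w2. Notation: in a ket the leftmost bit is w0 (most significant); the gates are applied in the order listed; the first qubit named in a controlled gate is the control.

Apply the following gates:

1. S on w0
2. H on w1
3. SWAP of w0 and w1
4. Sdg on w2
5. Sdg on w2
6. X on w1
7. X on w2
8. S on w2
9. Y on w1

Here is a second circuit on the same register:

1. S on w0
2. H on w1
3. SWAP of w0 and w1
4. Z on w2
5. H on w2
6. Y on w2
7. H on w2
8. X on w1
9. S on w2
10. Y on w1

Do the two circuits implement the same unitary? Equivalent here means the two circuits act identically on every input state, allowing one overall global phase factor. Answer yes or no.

No: there is an input state on which the two circuits produce genuinely different outputs (not merely differing by a phase).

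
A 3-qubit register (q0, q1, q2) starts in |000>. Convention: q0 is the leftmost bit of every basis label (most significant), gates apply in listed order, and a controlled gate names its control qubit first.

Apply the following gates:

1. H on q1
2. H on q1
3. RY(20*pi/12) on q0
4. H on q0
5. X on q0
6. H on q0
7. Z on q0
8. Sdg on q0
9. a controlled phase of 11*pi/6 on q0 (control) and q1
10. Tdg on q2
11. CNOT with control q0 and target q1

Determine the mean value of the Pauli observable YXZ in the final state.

The observable YXZ averages to sqrt(3)/2. Key observation: gates 4-7 undo each other exactly, leaving only the rest of the circuit to track.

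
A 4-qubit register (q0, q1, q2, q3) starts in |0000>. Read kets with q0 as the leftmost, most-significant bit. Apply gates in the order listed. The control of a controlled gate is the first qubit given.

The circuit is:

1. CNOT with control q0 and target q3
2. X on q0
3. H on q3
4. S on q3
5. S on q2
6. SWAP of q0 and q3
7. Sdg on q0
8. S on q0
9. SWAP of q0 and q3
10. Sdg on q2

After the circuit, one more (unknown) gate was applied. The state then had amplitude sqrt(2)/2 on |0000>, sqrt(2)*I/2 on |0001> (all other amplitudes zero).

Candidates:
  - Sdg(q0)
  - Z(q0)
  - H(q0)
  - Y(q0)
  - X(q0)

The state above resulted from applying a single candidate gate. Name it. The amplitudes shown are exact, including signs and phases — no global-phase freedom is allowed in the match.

The unique candidate consistent with the amplitudes is X(q0). Key observation: gates 5-10 undo each other exactly, leaving only the rest of the circuit to track.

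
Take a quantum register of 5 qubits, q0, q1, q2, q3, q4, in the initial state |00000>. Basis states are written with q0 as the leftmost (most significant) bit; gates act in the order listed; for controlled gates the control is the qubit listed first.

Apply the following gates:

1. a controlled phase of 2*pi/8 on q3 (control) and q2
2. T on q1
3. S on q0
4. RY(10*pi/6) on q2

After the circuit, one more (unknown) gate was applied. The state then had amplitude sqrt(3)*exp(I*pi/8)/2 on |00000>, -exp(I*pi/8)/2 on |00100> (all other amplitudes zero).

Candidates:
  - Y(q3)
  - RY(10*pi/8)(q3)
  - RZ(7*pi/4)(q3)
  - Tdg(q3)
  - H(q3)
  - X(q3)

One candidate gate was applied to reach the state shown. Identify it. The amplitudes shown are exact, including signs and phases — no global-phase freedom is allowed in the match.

It was RZ(7*pi/4)(q3) that produced the state shown.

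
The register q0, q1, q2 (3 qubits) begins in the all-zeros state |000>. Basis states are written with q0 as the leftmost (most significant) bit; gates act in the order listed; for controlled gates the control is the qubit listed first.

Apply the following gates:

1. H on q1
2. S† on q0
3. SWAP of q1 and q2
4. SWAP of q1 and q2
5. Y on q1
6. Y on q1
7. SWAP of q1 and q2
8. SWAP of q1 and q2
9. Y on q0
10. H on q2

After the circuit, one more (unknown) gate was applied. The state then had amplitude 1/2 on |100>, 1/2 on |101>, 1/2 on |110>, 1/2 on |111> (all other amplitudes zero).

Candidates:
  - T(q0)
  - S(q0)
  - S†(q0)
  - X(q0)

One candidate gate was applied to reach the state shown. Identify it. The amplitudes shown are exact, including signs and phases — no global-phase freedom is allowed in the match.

The unique candidate consistent with the amplitudes is S†(q0). Key observation: the block from step 3 through step 8 cancels to the identity and can be dropped.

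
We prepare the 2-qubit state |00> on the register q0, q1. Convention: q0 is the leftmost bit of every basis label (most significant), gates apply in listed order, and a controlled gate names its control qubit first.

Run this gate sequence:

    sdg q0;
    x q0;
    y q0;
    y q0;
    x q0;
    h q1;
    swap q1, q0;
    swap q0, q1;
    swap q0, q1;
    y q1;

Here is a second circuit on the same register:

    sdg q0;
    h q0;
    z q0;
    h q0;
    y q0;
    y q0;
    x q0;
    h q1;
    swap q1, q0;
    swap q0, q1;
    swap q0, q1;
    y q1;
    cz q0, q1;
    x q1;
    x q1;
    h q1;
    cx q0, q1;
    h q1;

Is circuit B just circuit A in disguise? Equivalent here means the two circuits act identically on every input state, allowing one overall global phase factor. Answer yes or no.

Yes, they are equivalent — the unitaries differ by at most a global phase.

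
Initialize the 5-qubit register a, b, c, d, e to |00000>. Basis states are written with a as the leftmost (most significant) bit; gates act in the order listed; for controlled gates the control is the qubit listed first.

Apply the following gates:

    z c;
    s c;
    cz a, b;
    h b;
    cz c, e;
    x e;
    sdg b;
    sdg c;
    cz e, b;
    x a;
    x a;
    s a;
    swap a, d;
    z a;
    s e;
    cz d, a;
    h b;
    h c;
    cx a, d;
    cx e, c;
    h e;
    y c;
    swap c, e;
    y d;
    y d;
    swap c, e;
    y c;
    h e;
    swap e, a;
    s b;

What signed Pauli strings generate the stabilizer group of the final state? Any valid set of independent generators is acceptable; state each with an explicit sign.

The stabilizer group can be generated by +IXIII, +IIXII, -ZIIII, +IIIZI, +IIIIZ, among other valid generating sets. Key observation: steps 21-28 multiply out to the identity, so the circuit reduces to the remaining gates.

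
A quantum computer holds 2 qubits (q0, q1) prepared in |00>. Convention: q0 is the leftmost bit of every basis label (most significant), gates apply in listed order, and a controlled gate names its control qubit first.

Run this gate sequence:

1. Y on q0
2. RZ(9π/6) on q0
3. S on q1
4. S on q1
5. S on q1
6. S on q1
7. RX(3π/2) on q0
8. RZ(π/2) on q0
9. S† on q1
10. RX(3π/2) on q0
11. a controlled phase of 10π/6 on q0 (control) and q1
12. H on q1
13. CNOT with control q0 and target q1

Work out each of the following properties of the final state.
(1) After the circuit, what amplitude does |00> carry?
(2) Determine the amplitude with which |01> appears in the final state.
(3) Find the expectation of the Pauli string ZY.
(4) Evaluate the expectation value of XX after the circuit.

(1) The final state's coefficient on |00> equals sqrt(2)*(1 - I)/4. Key observation: steps 3-6 multiply out to the identity, so the circuit reduces to the remaining gates.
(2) The amplitude on |01> is sqrt(2)*(1 - I)/4.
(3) The observable ZY averages to 0.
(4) In the final state, XX has expectation 1.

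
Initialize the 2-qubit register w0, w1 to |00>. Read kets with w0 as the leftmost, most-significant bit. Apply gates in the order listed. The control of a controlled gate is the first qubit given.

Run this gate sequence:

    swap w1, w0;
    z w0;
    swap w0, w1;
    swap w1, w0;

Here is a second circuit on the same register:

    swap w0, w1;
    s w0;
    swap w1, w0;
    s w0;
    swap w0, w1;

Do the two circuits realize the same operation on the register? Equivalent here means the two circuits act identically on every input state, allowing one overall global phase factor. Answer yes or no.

No: there is an input state on which the two circuits produce genuinely different outputs (not merely differing by a phase).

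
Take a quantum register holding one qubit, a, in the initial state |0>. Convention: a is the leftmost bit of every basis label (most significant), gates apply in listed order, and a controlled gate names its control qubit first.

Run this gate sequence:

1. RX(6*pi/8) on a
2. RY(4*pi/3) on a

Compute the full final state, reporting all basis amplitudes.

The resulting statevector has amplitude -sqrt(2 - sqrt(2))/4 + I*sqrt(3*sqrt(2) + 6)/4 on |0>, sqrt(6 - 3*sqrt(2))/4 + I*sqrt(sqrt(2) + 2)/4 on |1>.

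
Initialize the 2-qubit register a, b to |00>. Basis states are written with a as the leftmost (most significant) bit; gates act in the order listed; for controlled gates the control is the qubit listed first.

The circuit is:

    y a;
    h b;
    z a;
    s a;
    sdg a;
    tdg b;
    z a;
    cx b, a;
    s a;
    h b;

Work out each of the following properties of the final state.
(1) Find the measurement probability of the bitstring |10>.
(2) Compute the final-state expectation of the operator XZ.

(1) The probability of measuring |10> is 1/4.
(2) The observable XZ averages to -sqrt(2)/2.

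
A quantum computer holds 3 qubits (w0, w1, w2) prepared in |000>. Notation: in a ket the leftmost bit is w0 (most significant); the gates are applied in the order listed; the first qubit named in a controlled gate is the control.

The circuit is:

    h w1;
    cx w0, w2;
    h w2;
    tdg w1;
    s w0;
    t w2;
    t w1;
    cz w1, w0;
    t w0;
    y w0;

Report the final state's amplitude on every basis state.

The final amplitudes are 0 on |000>, 0 on |001>, 0 on |010>, 0 on |011>, I/2 on |100>, exp(3*I*pi/4)/2 on |101>, I/2 on |110>, exp(3*I*pi/4)/2 on |111>.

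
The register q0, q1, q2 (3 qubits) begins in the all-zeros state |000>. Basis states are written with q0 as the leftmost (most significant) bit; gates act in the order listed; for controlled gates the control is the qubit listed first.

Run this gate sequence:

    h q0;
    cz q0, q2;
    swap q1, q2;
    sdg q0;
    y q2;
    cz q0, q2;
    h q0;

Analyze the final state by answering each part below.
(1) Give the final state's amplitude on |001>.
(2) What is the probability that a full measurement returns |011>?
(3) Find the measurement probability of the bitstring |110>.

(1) |001> carries amplitude -1/2 + I/2 in the final state.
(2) The probability of measuring |011> is 0.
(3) The probability of measuring |110> is 0.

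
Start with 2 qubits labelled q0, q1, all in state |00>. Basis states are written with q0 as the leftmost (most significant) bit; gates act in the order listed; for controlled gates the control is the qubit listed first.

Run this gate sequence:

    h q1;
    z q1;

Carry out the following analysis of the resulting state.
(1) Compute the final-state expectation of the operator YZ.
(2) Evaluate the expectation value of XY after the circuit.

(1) In the final state, YZ has expectation 0.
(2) The observable XY averages to 0.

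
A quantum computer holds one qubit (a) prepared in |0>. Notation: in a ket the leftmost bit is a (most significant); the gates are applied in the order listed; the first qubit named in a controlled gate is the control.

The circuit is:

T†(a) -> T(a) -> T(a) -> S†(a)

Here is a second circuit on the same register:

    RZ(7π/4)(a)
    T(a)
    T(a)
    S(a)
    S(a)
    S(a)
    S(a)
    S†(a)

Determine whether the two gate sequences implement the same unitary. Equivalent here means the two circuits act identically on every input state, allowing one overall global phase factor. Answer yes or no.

Yes: on every input state the two circuits agree up to one overall phase factor.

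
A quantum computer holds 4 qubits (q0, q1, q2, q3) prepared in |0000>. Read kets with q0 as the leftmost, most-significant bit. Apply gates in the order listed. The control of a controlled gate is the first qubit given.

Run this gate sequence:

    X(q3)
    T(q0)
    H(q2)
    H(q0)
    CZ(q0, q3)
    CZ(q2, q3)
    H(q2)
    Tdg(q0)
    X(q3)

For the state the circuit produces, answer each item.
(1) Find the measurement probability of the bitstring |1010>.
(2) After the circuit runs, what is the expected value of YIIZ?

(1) The probability of measuring |1010> is 1/2.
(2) The expectation value of YIIZ is sqrt(2)/2.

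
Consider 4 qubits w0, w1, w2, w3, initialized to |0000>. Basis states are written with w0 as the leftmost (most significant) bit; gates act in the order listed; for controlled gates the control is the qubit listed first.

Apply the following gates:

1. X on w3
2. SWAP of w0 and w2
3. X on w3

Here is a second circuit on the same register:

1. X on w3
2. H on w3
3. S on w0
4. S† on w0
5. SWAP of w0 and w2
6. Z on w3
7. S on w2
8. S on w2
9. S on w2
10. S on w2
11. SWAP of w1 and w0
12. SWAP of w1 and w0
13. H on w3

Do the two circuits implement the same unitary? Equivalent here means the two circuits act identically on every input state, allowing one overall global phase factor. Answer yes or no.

Yes — the two circuits implement the same unitary up to a global phase.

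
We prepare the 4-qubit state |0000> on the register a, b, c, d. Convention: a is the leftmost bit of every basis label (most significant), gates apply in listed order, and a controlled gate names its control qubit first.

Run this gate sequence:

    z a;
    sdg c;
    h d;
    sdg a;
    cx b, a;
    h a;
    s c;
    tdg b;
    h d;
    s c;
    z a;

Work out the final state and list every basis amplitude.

After the circuit, the state carries amplitude sqrt(2)/2 on |0000>, -sqrt(2)/2 on |1000>, and 0 on every other basis state.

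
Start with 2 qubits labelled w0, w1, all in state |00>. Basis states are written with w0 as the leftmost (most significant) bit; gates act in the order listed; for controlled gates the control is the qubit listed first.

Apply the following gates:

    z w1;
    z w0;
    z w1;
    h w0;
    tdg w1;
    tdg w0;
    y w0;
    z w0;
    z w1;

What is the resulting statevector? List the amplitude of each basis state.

The final amplitudes are -sqrt(2)*exp(I*pi/4)/2 on |00>, 0 on |01>, -sqrt(2)*I/2 on |10>, 0 on |11>.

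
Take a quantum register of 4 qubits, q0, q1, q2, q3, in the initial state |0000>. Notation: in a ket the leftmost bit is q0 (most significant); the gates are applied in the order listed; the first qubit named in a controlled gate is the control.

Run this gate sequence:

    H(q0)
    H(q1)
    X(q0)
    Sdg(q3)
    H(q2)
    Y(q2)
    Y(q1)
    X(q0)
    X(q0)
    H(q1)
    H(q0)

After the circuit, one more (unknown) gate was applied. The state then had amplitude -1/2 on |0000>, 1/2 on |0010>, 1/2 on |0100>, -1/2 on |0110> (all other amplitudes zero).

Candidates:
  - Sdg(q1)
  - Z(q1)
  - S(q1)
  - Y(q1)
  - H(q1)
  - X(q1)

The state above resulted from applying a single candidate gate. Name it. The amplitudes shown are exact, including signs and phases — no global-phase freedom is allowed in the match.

It was H(q1) that produced the state shown.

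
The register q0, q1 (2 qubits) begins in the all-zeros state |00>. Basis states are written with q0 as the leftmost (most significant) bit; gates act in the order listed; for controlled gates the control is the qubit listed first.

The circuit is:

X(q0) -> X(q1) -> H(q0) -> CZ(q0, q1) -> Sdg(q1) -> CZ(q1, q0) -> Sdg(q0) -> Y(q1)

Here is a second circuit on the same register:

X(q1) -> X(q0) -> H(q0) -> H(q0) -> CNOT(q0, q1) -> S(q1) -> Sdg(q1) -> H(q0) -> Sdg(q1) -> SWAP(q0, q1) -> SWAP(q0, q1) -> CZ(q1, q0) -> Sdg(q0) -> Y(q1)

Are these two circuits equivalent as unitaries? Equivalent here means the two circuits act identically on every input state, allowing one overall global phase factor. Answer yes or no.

No, they are not equivalent — no single phase factor reconciles the two unitaries.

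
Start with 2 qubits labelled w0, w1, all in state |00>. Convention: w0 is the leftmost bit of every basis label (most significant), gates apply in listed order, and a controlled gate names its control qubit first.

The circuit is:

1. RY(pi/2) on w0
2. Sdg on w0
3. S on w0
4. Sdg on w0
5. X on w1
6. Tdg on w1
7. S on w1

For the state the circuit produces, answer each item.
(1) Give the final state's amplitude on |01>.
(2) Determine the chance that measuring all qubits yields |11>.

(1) The amplitude on |01> is sqrt(2)*exp(I*pi/4)/2. Key observation: the block from step 3 through step 4 cancels to the identity and can be dropped.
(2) Outcome |11> occurs with probability 1/2.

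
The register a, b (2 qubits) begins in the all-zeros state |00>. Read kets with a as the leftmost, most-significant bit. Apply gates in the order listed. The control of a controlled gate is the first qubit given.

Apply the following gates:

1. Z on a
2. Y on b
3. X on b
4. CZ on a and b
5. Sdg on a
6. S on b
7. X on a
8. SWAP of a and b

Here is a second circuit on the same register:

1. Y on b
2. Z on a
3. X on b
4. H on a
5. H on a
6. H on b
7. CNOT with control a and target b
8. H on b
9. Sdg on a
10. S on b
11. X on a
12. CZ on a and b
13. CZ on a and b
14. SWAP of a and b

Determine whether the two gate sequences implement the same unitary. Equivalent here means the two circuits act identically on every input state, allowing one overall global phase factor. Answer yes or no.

Yes, they are equivalent — the unitaries differ by at most a global phase.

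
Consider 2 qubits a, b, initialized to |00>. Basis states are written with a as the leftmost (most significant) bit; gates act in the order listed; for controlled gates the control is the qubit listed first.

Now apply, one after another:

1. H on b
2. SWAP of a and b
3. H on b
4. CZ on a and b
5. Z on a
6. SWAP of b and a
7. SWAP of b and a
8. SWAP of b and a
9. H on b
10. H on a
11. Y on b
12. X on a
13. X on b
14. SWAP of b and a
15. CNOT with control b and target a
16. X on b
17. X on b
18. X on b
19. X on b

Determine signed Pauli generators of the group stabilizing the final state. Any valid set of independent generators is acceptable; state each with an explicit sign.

The final state is stabilized by the group generated by +XZ, +ZX; other independent generating sets are equally valid.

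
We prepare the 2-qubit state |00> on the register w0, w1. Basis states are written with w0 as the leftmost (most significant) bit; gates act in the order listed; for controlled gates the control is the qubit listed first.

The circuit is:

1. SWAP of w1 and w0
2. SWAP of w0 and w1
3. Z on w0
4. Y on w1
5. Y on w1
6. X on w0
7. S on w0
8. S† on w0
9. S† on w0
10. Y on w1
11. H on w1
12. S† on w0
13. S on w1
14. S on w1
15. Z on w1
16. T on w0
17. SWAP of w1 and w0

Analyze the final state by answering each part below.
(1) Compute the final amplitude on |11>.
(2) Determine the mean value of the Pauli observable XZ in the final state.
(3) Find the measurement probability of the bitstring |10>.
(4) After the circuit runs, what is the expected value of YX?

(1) The amplitude on |11> is sqrt(2)*exp(3*I*pi/4)/2.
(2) The observable XZ averages to 1.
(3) The probability of measuring |10> is 0.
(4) The expectation value of YX is 0.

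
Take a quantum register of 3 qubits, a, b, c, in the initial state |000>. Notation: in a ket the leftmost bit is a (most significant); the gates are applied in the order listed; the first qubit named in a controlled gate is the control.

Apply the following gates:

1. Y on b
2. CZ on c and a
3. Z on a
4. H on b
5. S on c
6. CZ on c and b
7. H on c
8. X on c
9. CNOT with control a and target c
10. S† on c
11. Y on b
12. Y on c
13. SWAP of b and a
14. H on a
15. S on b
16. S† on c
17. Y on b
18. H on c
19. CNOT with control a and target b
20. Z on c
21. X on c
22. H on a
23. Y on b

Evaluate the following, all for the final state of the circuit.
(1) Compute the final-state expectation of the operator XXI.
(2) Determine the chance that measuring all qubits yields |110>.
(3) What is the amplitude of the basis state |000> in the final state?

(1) The expectation value of XXI is 0.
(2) A full measurement returns |110> with probability 0.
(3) The final state's coefficient on |000> equals -sqrt(2)/2.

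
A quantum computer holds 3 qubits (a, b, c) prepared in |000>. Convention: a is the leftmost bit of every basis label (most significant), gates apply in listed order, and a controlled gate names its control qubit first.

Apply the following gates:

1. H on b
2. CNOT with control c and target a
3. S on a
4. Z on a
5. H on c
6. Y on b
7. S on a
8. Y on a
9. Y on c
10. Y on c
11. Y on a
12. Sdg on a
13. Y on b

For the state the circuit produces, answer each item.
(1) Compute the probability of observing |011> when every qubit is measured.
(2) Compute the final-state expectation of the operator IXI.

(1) The probability of measuring |011> is 1/4.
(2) In the final state, IXI has expectation 1.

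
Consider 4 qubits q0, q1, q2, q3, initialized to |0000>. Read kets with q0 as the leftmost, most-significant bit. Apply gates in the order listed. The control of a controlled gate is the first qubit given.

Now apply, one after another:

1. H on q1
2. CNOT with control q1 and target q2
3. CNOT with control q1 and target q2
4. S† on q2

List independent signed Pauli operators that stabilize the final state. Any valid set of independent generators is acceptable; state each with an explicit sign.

One valid set of independent stabilizer generators is +IXII, +ZIII, +IIZI, +IIIZ (any independent generating set of the same group is equally correct).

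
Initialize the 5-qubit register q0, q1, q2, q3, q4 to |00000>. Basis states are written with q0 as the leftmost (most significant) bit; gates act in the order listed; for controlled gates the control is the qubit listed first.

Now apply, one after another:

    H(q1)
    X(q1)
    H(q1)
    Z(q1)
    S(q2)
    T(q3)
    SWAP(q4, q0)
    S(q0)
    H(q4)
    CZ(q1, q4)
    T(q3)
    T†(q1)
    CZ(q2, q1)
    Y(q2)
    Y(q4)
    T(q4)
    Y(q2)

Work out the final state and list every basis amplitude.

After the circuit, the state carries amplitude -sqrt(2)*I/2 on |00000>, sqrt(2)*exp(3*I*pi/4)/2 on |00001>, and 0 on every other basis state. Key observation: steps 1-4 multiply out to the identity, so the circuit reduces to the remaining gates.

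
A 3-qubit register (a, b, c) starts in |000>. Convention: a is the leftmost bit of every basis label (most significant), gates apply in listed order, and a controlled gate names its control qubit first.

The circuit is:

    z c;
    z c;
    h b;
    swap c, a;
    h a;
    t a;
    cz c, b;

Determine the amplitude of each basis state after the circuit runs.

After the circuit, the state carries amplitude 1/2 on |000>, 0 on |001>, 1/2 on |010>, 0 on |011>, exp(I*pi/4)/2 on |100>, 0 on |101>, exp(I*pi/4)/2 on |110>, 0 on |111>.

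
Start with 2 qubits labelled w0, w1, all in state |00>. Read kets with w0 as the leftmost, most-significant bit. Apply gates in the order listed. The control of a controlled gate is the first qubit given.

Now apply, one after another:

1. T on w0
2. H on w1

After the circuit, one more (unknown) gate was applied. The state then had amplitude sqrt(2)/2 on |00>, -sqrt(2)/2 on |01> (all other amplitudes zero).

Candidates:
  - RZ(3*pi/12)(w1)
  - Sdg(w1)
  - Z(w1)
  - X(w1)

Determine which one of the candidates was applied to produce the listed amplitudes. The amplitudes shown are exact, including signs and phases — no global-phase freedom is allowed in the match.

The applied gate was Z(w1).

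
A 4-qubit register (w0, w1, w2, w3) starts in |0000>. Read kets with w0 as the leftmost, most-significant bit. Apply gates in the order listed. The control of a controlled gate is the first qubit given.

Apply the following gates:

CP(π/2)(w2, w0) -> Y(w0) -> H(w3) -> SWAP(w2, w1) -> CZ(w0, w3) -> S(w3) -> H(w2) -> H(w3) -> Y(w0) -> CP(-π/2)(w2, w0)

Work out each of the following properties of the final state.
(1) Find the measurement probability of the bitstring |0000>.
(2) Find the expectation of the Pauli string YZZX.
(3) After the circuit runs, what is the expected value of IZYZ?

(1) The probability of measuring |0000> is 1/4.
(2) The observable YZZX averages to 0.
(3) The expectation value of IZYZ is 0.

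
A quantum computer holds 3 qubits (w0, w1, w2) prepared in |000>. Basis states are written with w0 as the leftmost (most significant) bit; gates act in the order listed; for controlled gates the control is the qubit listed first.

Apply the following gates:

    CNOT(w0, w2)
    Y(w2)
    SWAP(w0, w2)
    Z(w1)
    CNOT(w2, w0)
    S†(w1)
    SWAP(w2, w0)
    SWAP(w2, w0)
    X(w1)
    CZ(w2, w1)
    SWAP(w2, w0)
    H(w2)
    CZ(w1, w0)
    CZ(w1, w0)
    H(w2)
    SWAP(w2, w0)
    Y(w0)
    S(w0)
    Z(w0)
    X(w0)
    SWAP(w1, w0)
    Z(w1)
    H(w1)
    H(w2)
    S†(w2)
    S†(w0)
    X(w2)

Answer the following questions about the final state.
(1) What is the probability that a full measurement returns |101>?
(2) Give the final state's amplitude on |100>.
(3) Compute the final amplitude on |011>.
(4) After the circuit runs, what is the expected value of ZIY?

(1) Outcome |101> occurs with probability 1/4.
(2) The final state's coefficient on |100> equals 1/2.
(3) |011> carries amplitude 0 in the final state.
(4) In the final state, ZIY has expectation -1.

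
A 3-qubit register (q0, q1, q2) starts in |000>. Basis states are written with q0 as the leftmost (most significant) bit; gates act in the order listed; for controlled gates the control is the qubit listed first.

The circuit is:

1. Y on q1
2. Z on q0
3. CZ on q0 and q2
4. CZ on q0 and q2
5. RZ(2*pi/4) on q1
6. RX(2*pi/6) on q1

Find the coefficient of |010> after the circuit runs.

The final state's coefficient on |010> equals sqrt(3)*exp(3*I*pi/4)/2. Key observation: steps 3-4 multiply out to the identity, so the circuit reduces to the remaining gates.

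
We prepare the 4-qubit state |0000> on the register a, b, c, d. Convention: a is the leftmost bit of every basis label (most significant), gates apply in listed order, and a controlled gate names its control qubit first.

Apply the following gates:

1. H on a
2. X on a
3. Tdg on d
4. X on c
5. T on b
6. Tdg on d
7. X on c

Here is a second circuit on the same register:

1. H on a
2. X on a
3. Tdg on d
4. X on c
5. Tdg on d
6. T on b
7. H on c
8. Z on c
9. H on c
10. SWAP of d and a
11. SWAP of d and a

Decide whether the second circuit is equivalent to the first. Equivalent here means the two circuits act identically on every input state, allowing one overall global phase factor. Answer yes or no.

Yes — the two circuits implement the same unitary up to a global phase.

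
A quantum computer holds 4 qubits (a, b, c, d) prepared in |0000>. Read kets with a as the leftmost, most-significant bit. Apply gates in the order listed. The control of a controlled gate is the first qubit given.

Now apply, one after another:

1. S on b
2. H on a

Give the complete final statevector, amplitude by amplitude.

After the circuit, the state carries amplitude sqrt(2)/2 on |0000>, sqrt(2)/2 on |1000>, and 0 on every other basis state.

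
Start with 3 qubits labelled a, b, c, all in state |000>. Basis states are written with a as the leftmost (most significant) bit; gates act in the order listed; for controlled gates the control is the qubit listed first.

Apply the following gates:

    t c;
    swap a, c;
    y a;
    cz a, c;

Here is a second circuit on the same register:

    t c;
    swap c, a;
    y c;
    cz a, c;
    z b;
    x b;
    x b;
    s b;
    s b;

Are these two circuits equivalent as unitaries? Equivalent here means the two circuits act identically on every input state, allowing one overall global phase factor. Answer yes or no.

No — the two circuits implement different unitaries, even allowing a global phase.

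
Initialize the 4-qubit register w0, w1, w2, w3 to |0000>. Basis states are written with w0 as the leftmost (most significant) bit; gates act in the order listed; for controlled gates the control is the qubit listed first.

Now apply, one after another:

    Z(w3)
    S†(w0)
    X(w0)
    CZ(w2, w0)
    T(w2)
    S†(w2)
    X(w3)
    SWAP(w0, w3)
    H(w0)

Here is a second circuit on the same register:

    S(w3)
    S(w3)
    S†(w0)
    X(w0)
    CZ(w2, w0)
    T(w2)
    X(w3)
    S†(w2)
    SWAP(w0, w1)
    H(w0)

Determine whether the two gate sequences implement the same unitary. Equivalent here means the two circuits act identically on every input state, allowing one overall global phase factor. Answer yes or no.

No: there is an input state on which the two circuits produce genuinely different outputs (not merely differing by a phase).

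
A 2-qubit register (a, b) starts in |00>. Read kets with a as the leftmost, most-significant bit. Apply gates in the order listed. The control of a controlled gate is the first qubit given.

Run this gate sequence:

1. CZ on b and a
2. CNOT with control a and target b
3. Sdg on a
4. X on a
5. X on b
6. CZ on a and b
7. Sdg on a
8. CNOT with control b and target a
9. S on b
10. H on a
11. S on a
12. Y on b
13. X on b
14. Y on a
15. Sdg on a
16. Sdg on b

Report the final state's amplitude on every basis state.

After the circuit, the state carries amplitude 0 on |00>, sqrt(2)/2 on |01>, 0 on |10>, sqrt(2)/2 on |11>.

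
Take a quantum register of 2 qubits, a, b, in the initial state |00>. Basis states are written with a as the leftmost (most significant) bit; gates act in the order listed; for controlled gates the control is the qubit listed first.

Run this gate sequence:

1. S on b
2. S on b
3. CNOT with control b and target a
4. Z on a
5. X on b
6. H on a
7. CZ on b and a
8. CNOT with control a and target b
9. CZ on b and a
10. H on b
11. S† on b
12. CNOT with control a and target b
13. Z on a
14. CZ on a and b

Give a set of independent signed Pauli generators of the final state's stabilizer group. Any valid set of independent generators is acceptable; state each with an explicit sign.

The final state is stabilized by the group generated by -YZ, +ZY; other independent generating sets are equally valid.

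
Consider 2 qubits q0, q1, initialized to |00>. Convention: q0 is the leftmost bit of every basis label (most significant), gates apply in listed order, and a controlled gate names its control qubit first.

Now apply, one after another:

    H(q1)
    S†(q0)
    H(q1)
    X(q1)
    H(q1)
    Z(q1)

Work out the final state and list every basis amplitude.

The final amplitudes are sqrt(2)/2 on |00>, sqrt(2)/2 on |01>, 0 on |10>, 0 on |11>. Key observation: gates 3-6 undo each other exactly, leaving only the rest of the circuit to track.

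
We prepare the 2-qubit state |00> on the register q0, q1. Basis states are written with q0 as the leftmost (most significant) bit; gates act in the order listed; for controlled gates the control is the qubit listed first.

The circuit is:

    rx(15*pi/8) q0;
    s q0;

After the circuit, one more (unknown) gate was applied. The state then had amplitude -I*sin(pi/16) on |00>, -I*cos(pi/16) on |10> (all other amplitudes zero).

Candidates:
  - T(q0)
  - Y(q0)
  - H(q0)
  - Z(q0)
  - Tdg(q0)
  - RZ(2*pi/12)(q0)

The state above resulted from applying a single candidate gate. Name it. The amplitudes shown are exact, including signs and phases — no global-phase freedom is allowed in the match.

The applied gate was Y(q0).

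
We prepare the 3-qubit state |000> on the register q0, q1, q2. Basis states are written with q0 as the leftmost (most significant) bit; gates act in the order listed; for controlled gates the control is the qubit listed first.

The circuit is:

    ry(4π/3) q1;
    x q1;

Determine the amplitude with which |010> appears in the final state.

|010> carries amplitude -1/2 in the final state.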